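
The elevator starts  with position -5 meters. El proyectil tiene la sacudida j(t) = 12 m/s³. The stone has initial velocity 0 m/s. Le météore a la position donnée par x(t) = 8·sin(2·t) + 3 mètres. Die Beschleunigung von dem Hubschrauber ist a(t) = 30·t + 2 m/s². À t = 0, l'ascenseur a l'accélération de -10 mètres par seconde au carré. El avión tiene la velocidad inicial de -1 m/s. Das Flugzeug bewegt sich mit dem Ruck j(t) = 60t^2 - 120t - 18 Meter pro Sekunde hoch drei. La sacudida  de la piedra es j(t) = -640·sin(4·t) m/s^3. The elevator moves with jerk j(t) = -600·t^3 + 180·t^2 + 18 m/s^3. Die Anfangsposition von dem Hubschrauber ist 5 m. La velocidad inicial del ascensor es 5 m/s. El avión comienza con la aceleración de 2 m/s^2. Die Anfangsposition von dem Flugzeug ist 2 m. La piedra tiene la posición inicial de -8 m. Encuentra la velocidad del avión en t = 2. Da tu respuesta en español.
Partiendo de la sacudida j(t) = 60·t^2 - 120·t - 18, tomamos 2 integrales. Tomando ∫j(t)dt y aplicando a(0) = 2, encontramos a(t) = 20·t^3 - 60·t^2 - 18·t + 2. La integral de la aceleración es la velocidad. Usando v(0) = -1, obtenemos v(t) = 5·t^4 - 20·t^3 - 9·t^2 + 2·t - 1. Tenemos la velocidad v(t) = 5·t^4 - 20·t^3 - 9·t^2 + 2·t - 1. Sustituyendo t = 2: v(2) = -113.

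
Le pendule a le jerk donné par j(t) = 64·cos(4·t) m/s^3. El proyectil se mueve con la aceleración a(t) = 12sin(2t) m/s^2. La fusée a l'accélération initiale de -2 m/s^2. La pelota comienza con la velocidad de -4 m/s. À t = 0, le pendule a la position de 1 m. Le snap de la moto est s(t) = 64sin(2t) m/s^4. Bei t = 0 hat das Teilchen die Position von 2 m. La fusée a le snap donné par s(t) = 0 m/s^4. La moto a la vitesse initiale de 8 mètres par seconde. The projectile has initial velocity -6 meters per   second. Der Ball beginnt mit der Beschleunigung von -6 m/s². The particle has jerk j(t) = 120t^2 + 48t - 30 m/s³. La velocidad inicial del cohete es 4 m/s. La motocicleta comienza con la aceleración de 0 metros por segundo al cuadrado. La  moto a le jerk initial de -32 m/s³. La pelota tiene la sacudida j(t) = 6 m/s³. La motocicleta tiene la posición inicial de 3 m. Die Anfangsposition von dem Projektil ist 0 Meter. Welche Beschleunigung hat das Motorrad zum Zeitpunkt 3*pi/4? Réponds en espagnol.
Partiendo del snap s(t) = 64·sin(2·t), tomamos 2 antiderivadas. La antiderivada del snap es la sacudida. Usando j(0) = -32, obtenemos j(t) = -32·cos(2·t). La integral de la sacudida es la aceleración. Usando a(0) = 0, obtenemos a(t) = -16·sin(2·t). De la ecuación de la aceleración a(t) = -16·sin(2·t), sustituimos t = 3*pi/4 para obtener a = 16.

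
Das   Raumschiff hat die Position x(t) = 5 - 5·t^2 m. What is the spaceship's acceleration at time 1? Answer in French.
En partant de la position x(t) = 5 - 5·t^2, nous prenons 2 dérivées. En prenant d/dt de x(t), nous trouvons v(t) = -10·t. En prenant d/dt de v(t), nous trouvons a(t) = -10. En utilisant a(t) = -10 et en substituant t = 1, nous trouvons a = -10.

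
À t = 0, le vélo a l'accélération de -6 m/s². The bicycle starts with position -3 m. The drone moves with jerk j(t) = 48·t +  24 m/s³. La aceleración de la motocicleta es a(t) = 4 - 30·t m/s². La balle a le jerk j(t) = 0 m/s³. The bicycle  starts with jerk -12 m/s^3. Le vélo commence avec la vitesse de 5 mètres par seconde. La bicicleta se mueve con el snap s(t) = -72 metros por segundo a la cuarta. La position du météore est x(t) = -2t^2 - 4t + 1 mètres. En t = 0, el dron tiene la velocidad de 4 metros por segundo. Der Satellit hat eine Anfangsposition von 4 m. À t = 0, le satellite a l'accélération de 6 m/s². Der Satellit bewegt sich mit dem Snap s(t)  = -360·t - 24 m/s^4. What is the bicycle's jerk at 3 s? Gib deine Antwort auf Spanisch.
Necesitamos integrar nuestra ecuación del snap s(t) = -72 1 vez. Integrando el snap y usando la condición inicial j(0) = -12, obtenemos j(t) = -72·t - 12. Tenemos la sacudida j(t) = -72·t - 12. Sustituyendo t = 3: j(3) = -228.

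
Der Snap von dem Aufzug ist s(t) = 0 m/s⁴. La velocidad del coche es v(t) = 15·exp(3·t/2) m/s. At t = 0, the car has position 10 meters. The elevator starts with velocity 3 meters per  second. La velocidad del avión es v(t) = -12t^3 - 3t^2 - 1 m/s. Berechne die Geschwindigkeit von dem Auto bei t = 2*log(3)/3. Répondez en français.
De l'équation de la vitesse v(t) = 15·exp(3·t/2), nous substituons t = 2*log(3)/3 pour obtenir v = 45.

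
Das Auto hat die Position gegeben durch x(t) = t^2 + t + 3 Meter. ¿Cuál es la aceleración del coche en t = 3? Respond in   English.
Starting from position x(t) = t^2 + t + 3, we take 2 derivatives. Differentiating position, we get velocity: v(t) = 2·t + 1. Differentiating velocity, we get acceleration: a(t) = 2. From the given acceleration equation a(t) = 2, we substitute t = 3 to get a = 2.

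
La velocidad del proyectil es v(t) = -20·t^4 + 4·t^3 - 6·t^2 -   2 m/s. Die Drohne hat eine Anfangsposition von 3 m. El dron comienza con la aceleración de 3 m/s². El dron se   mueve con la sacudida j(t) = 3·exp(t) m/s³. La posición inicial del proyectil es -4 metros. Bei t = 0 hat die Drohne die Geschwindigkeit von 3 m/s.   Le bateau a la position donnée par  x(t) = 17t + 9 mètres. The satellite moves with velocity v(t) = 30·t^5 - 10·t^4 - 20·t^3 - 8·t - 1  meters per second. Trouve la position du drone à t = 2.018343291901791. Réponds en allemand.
Um dies zu lösen, müssen wir 3 Stammfunktionen unserer Gleichung für den Ruck j(t) = 3·exp(t) finden. Das Integral von dem Ruck, mit a(0) = 3, ergibt die Beschleunigung: a(t) = 3·exp(t). Mit ∫a(t)dt und Anwendung von v(0) = 3, finden wir v(t) = 3·exp(t). Die Stammfunktion von der Geschwindigkeit ist die Position. Mit x(0) = 3 erhalten wir x(t) = 3·exp(t). Aus der Gleichung für die Position x(t) = 3·exp(t), setzen wir t = 2.018343291901791 ein und erhalten x = 22.5775394074144.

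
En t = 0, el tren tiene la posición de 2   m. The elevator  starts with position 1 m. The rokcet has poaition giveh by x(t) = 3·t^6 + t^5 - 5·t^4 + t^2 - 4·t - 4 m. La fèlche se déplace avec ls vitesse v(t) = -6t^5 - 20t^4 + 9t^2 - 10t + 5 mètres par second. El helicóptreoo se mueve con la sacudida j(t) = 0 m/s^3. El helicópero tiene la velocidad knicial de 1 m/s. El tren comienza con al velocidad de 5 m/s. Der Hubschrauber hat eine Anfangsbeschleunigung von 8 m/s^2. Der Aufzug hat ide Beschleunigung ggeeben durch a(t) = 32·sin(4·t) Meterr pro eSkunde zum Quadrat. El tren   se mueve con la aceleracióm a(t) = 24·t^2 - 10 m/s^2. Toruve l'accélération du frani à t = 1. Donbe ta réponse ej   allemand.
Mit a(t) = 24·t^2 - 10 und Einsetzen von t = 1, finden wir a = 14.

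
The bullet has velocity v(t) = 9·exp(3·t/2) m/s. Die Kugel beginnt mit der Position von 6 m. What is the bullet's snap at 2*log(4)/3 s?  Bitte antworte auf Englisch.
To solve this, we need to take 3 derivatives of our velocity equation v(t) = 9·exp(3·t/2). The derivative of velocity gives acceleration: a(t) = 27·exp(3·t/2)/2. Differentiating acceleration, we get jerk: j(t) = 81·exp(3·t/2)/4. Differentiating jerk, we get snap: s(t) = 243·exp(3·t/2)/8. Using s(t) = 243·exp(3·t/2)/8 and substituting t = 2*log(4)/3, we find s = 243/2.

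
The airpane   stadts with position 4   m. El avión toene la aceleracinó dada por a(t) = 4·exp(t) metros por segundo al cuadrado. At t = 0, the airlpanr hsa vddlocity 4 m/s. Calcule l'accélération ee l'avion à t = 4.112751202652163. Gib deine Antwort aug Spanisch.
Tenemos la aceleración a(t) = 4·exp(t). Sustituyendo t = 4.112751202652163: a(4.112751202652163) = 244.458500834808.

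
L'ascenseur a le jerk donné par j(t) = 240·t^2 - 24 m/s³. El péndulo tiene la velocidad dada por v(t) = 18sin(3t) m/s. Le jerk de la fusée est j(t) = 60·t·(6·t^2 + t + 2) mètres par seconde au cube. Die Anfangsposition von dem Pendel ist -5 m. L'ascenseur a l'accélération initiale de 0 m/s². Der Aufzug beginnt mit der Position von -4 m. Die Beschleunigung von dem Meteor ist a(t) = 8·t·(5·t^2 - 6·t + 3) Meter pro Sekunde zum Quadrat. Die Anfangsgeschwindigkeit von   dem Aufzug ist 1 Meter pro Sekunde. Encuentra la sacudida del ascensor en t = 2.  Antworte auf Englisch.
Using j(t) = 240·t^2 - 24 and substituting t = 2, we find j = 936.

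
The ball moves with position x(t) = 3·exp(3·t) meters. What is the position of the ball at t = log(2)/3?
Using x(t) = 3·exp(3·t) and substituting t = log(2)/3, we find x = 6.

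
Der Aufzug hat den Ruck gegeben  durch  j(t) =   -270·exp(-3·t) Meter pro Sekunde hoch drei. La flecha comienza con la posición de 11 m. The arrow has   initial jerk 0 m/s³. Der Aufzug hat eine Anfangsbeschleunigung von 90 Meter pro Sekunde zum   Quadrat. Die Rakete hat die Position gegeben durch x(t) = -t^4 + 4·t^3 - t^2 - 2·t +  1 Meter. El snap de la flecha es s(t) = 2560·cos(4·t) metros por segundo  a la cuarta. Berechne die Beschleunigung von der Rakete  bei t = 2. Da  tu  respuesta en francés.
En partant de la position x(t) = -t^4 + 4·t^3 - t^2 - 2·t + 1, nous prenons 2 dérivées. La dérivée de la position donne la vitesse: v(t) = -4·t^3 + 12·t^2 - 2·t - 2. La dérivée de la vitesse donne l'accélération: a(t) = -12·t^2 + 24·t - 2. Nous avons l'accélération a(t) = -12·t^2 + 24·t - 2. En substituant t = 2: a(2) = -2.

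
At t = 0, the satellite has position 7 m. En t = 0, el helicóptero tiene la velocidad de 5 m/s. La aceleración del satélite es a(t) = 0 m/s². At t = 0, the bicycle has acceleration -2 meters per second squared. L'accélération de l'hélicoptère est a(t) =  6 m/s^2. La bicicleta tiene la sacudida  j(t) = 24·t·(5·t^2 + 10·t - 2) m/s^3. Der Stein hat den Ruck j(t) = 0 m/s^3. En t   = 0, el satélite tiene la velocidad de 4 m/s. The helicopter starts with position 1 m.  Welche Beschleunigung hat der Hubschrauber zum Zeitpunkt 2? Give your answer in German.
Wir haben die Beschleunigung a(t) = 6. Durch Einsetzen von t = 2: a(2) = 6.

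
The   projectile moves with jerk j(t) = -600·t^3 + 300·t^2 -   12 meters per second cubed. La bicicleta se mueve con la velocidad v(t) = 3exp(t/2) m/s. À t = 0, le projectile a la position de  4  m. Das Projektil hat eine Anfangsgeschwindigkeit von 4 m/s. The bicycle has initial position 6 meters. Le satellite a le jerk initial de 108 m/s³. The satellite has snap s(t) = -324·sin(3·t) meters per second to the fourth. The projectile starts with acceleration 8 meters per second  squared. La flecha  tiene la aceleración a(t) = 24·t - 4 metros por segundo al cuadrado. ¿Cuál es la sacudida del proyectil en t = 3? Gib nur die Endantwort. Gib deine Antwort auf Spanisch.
En t = 3, j = -13512.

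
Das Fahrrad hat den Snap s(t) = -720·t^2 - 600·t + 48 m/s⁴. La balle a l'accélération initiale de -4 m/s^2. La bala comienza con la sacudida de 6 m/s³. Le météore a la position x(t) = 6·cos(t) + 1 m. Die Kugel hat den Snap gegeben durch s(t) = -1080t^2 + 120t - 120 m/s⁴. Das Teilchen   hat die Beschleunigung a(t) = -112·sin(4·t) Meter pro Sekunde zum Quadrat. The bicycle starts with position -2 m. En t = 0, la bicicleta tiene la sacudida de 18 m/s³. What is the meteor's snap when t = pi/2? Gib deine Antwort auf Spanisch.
Debemos derivar nuestra ecuación de la posición x(t) = 6·cos(t) + 1 4 veces. Derivando la posición, obtenemos la velocidad: v(t) = -6·sin(t). La derivada de la velocidad da la aceleración: a(t) = -6·cos(t). Tomando d/dt de a(t), encontramos j(t) = 6·sin(t). La derivada de la sacudida da el snap: s(t) = 6·cos(t). De la ecuación del snap s(t) = 6·cos(t), sustituimos t = pi/2 para obtener s = 0.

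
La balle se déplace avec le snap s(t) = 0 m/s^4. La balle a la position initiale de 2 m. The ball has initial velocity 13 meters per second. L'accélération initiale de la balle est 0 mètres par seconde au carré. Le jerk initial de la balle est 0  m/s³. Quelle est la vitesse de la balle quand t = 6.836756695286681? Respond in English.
To solve this, we need to take 3 integrals of our snap equation s(t) = 0. The antiderivative of snap is jerk. Using j(0) = 0, we get j(t) = 0. Taking ∫j(t)dt and applying a(0) = 0, we find a(t) = 0. The antiderivative of acceleration is velocity. Using v(0) = 13, we get v(t) = 13. We have velocity v(t) = 13. Substituting t = 6.836756695286681: v(6.836756695286681) = 13.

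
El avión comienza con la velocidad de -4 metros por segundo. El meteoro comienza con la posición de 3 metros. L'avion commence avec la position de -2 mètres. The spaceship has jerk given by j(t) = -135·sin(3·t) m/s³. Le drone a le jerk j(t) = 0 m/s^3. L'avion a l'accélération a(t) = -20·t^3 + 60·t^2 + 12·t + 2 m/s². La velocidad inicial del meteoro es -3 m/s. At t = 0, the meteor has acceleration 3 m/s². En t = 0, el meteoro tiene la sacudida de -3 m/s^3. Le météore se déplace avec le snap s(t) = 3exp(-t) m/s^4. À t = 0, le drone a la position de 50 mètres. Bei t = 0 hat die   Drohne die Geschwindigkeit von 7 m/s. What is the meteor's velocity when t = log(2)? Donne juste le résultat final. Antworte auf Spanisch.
La respuesta es -3/2.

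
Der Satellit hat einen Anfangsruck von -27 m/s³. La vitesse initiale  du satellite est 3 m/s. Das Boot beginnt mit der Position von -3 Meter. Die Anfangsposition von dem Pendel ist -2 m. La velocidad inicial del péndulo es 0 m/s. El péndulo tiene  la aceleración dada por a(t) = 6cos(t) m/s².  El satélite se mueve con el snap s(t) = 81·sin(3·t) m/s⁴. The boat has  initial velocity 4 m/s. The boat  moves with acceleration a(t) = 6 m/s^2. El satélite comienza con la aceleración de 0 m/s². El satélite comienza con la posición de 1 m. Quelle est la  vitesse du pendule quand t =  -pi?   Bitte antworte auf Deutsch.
Wir müssen die Stammfunktion unserer Gleichung für die Beschleunigung a(t) = 6·cos(t) 1-mal finden. Die Stammfunktion von der Beschleunigung ist die Geschwindigkeit. Mit v(0) = 0 erhalten wir v(t) = 6·sin(t). Mit v(t) = 6·sin(t) und Einsetzen von t = -pi, finden wir v = 0.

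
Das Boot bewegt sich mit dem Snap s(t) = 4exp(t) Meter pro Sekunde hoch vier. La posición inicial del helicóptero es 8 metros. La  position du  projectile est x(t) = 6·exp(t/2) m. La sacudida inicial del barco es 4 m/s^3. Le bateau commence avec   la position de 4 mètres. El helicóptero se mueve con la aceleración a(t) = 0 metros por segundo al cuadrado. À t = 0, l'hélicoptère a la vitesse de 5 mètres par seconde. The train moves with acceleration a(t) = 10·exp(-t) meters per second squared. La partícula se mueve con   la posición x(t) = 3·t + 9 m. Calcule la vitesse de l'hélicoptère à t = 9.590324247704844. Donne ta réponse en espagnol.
Debemos encontrar la antiderivada de nuestra ecuación de la aceleración a(t) = 0 1 vez. La integral de la aceleración es la velocidad. Usando v(0) = 5, obtenemos v(t) = 5. Tenemos la velocidad v(t) = 5. Sustituyendo t = 9.590324247704844: v(9.590324247704844) = 5.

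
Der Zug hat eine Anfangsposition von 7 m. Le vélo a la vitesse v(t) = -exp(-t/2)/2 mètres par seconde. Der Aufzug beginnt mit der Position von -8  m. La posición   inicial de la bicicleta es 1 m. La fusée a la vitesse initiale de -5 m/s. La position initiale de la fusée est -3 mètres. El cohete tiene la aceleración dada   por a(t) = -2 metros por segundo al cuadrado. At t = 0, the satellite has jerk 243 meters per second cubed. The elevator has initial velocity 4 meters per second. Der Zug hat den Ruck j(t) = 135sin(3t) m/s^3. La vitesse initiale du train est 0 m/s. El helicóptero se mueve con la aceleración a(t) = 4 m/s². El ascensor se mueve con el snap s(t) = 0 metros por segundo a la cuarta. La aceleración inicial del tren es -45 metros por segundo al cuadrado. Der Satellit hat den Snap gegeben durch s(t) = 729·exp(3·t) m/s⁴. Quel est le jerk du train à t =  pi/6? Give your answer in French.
De l'équation du jerk j(t) = 135·sin(3·t), nous substituons t = pi/6 pour obtenir j = 135.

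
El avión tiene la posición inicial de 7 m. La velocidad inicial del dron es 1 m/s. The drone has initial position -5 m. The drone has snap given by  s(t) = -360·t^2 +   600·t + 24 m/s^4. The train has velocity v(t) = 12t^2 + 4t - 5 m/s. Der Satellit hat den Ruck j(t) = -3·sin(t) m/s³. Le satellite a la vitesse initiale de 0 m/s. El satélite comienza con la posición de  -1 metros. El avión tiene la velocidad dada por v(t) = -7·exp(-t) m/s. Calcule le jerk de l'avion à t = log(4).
En partant de la vitesse v(t) = -7·exp(-t), nous prenons 2 dérivées. En dérivant la vitesse, nous obtenons l'accélération: a(t) = 7·exp(-t). La dérivée de l'accélération donne le jerk: j(t) = -7·exp(-t). Nous avons le jerk j(t) = -7·exp(-t). En substituant t = log(4): j(log(4)) = -7/4.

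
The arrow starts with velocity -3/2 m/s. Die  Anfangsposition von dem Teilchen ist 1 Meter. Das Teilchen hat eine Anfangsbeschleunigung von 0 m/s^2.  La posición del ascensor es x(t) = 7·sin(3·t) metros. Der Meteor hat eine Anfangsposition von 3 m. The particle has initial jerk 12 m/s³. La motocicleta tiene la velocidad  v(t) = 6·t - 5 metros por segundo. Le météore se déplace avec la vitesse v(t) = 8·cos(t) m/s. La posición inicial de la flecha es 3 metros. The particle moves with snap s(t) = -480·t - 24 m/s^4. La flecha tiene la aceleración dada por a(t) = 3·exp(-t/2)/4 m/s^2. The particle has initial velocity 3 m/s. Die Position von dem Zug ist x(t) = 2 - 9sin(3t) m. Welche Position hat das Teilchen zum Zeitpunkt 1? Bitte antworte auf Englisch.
We need to integrate our snap equation s(t) = -480·t - 24 4 times. Integrating snap and using the initial condition j(0) = 12, we get j(t) = -240·t^2 - 24·t + 12. Integrating jerk and using the initial condition a(0) = 0, we get a(t) = 4·t·(-20·t^2 - 3·t + 3). The antiderivative of acceleration is velocity. Using v(0) = 3, we get v(t) = -20·t^4 - 4·t^3 + 6·t^2 + 3. Finding the integral of v(t) and using x(0) = 1: x(t) = -4·t^5 - t^4 + 2·t^3 + 3·t + 1. Using x(t) = -4·t^5 - t^4 + 2·t^3 + 3·t + 1 and substituting t = 1, we find x = 1.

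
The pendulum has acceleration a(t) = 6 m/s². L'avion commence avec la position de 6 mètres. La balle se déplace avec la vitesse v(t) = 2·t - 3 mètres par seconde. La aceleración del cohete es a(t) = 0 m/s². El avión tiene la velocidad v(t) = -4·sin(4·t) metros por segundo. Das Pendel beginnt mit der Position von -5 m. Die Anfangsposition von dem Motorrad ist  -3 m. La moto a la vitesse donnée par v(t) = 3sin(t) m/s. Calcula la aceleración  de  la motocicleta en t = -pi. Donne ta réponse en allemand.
Ausgehend von der Geschwindigkeit v(t) = 3·sin(t), nehmen wir 1 Ableitung. Mit d/dt von v(t) finden wir a(t) = 3·cos(t). Aus der Gleichung für die Beschleunigung a(t) = 3·cos(t), setzen wir t = -pi ein und erhalten a = -3.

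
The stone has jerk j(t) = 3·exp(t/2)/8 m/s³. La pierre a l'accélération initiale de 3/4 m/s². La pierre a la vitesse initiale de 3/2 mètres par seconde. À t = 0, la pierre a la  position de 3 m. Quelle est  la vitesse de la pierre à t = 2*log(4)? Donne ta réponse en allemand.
Wir müssen die Stammfunktion unserer Gleichung für den Ruck j(t) = 3·exp(t/2)/8 2-mal finden. Mit ∫j(t)dt und Anwendung von a(0) = 3/4, finden wir a(t) = 3·exp(t/2)/4. Das Integral von der Beschleunigung, mit v(0) = 3/2, ergibt die Geschwindigkeit: v(t) = 3·exp(t/2)/2. Aus der Gleichung für die Geschwindigkeit v(t) = 3·exp(t/2)/2, setzen wir t = 2*log(4) ein und erhalten v = 6.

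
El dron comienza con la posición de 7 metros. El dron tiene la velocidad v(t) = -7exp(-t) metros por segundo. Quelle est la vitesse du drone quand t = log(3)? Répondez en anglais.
From the given velocity equation v(t) = -7·exp(-t), we substitute t = log(3) to get v = -7/3.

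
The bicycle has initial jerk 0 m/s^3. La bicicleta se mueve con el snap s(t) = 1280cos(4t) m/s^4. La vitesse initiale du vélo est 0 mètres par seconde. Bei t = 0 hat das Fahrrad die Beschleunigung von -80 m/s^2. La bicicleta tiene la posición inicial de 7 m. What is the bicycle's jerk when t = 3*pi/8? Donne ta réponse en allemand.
Wir müssen die Stammfunktion unserer Gleichung für den Snap s(t) = 1280·cos(4·t) 1-mal finden. Die Stammfunktion von dem Snap ist der Ruck. Mit j(0) = 0 erhalten wir j(t) = 320·sin(4·t). Aus der Gleichung für den Ruck j(t) = 320·sin(4·t), setzen wir t = 3*pi/8 ein und erhalten j = -320.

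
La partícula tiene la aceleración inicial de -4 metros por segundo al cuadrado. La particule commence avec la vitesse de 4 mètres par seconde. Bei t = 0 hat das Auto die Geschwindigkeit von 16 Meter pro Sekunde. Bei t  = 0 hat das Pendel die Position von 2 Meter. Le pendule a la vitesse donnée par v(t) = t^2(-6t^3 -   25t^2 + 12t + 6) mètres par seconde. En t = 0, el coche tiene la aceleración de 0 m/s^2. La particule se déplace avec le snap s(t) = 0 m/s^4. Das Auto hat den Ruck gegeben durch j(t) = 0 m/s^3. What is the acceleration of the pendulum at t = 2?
We must differentiate our velocity equation v(t) = t^2·(-6·t^3 - 25·t^2 + 12·t + 6) 1 time. Differentiating velocity, we get acceleration: a(t) = t^2·(-18·t^2 - 50·t + 12) + 2·t·(-6·t^3 - 25·t^2 + 12·t + 6). From the given acceleration equation a(t) = t^2·(-18·t^2 - 50·t + 12) + 2·t·(-6·t^3 - 25·t^2 + 12·t + 6), we substitute t = 2 to get a = -1112.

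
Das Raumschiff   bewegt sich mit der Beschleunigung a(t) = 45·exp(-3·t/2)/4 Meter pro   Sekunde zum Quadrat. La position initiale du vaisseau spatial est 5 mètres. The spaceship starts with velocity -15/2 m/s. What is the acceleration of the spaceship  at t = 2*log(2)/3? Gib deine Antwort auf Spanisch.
Tenemos la aceleración a(t) = 45·exp(-3·t/2)/4. Sustituyendo t = 2*log(2)/3: a(2*log(2)/3) = 45/8.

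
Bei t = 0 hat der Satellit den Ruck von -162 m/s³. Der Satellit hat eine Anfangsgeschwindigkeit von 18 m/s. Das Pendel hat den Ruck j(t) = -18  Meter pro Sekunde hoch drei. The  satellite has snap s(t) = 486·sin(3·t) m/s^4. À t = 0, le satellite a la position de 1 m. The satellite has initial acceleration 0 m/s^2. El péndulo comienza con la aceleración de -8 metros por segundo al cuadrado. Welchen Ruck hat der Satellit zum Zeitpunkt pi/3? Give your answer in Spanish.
Partiendo del snap s(t) = 486·sin(3·t), tomamos 1 integral. Integrando el snap y usando la condición inicial j(0) = -162, obtenemos j(t) = -162·cos(3·t). De la ecuación de la sacudida j(t) = -162·cos(3·t), sustituimos t = pi/3 para obtener j = 162.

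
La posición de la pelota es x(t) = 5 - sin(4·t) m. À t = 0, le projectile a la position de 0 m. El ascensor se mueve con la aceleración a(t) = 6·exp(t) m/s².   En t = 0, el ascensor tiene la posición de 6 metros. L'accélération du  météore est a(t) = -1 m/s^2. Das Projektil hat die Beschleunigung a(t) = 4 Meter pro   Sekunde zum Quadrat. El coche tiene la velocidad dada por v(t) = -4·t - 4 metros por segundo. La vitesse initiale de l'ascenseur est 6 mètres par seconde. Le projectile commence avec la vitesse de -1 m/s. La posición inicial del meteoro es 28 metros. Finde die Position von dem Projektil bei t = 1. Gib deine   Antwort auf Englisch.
We need to integrate our acceleration equation a(t) = 4 2 times. Taking ∫a(t)dt and applying v(0) = -1, we find v(t) = 4·t - 1. Taking ∫v(t)dt and applying x(0) = 0, we find x(t) = 2·t^2 - t. Using x(t) = 2·t^2 - t and substituting t = 1, we find x = 1.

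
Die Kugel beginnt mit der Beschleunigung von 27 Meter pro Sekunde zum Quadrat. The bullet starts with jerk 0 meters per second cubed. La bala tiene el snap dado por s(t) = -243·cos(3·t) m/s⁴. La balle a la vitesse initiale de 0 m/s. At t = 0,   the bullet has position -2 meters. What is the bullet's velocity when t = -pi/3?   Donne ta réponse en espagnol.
Necesitamos integrar nuestra ecuación del snap s(t) = -243·cos(3·t) 3 veces. Tomando ∫s(t)dt y aplicando j(0) = 0, encontramos j(t) = -81·sin(3·t). Integrando la sacudida y usando la condición inicial a(0) = 27, obtenemos a(t) = 27·cos(3·t). La integral de la aceleración, con v(0) = 0, da la velocidad: v(t) = 9·sin(3·t). Tenemos la velocidad v(t) = 9·sin(3·t). Sustituyendo t = -pi/3: v(-pi/3) = 0.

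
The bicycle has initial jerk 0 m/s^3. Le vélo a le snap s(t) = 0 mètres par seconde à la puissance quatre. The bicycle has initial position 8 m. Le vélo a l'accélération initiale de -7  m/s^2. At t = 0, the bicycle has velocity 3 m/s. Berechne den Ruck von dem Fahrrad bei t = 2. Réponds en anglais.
We need to integrate our snap equation s(t) = 0 1 time. The integral of snap is jerk. Using j(0) = 0, we get j(t) = 0. From the given jerk equation j(t) = 0, we substitute t = 2 to get j = 0.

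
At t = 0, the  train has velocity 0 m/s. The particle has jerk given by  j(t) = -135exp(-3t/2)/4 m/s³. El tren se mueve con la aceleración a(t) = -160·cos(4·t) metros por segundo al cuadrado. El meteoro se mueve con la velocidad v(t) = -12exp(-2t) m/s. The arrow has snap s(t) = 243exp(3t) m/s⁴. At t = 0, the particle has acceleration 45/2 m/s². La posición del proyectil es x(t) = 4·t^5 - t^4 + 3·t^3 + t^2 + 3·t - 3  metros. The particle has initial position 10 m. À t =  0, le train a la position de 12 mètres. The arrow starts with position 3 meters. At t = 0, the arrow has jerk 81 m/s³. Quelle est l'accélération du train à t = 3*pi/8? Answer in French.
Nous avons l'accélération a(t) = -160·cos(4·t). En substituant t = 3*pi/8: a(3*pi/8) = 0.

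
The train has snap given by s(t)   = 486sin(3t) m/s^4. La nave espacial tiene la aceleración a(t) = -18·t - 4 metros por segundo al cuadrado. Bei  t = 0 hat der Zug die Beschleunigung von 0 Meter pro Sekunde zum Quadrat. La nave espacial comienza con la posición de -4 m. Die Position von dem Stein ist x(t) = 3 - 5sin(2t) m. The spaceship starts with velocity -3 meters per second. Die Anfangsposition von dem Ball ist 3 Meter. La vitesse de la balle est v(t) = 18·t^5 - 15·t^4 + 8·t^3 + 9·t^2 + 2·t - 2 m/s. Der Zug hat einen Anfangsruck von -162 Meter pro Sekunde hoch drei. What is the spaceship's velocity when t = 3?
To find the answer, we compute 1 integral of a(t) = -18·t - 4. The antiderivative of acceleration, with v(0) = -3, gives velocity: v(t) = -9·t^2 - 4·t - 3. We have velocity v(t) = -9·t^2 - 4·t - 3. Substituting t = 3: v(3) = -96.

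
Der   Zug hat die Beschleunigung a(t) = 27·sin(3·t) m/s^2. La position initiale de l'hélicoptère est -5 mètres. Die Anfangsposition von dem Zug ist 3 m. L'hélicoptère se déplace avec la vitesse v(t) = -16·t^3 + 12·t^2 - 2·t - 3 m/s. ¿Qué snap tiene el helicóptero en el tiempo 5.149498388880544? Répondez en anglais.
Starting from velocity v(t) = -16·t^3 + 12·t^2 - 2·t - 3, we take 3 derivatives. Taking d/dt of v(t), we find a(t) = -48·t^2 + 24·t - 2. The derivative of acceleration gives jerk: j(t) = 24 - 96·t. The derivative of jerk gives snap: s(t) = -96. We have snap s(t) = -96. Substituting t = 5.149498388880544: s(5.149498388880544) = -96.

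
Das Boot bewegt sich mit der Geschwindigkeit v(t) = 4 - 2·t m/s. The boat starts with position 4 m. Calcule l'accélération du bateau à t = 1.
Nous devons dériver notre équation de la vitesse v(t) = 4 - 2·t 1 fois. En dérivant la vitesse, nous obtenons l'accélération: a(t) = -2. De l'équation de l'accélération a(t) = -2, nous substituons t = 1 pour obtenir a = -2.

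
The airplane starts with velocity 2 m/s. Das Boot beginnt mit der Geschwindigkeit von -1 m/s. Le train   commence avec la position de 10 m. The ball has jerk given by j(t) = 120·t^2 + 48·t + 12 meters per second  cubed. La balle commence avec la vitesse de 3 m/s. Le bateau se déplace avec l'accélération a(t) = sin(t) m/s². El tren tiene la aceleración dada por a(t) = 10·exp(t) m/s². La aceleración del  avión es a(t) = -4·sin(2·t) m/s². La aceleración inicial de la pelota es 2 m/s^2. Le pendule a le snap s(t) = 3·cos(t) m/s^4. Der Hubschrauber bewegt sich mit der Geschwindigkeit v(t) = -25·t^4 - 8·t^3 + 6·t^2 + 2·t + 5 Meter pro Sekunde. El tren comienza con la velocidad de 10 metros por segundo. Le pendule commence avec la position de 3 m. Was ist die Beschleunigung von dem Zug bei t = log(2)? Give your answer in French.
En utilisant a(t) = 10·exp(t) et en substituant t = log(2), nous trouvons a = 20.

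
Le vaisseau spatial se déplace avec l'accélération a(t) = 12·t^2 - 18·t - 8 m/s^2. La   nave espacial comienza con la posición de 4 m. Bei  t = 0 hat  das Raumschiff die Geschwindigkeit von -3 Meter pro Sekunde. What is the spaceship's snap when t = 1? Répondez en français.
En partant de l'accélération a(t) = 12·t^2 - 18·t - 8, nous prenons 2 dérivées. La dérivée de l'accélération donne le jerk: j(t) = 24·t - 18. La dérivée du jerk donne le snap: s(t) = 24. Nous avons le snap s(t) = 24. En substituant t = 1: s(1) = 24.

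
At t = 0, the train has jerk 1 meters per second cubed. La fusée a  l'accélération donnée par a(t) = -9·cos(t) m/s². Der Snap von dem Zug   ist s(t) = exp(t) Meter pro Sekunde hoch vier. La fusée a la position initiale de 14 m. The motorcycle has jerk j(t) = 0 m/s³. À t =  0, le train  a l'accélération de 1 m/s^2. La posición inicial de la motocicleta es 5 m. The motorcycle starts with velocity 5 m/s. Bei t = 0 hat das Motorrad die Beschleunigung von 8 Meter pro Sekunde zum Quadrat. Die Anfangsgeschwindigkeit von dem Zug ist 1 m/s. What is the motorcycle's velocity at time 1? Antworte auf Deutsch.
Um dies zu lösen, müssen wir 2 Integrale unserer Gleichung für den Ruck j(t) = 0 finden. Die Stammfunktion von dem Ruck, mit a(0) = 8, ergibt die Beschleunigung: a(t) = 8. Mit ∫a(t)dt und Anwendung von v(0) = 5, finden wir v(t) = 8·t + 5. Mit v(t) = 8·t + 5 und Einsetzen von t = 1, finden wir v = 13.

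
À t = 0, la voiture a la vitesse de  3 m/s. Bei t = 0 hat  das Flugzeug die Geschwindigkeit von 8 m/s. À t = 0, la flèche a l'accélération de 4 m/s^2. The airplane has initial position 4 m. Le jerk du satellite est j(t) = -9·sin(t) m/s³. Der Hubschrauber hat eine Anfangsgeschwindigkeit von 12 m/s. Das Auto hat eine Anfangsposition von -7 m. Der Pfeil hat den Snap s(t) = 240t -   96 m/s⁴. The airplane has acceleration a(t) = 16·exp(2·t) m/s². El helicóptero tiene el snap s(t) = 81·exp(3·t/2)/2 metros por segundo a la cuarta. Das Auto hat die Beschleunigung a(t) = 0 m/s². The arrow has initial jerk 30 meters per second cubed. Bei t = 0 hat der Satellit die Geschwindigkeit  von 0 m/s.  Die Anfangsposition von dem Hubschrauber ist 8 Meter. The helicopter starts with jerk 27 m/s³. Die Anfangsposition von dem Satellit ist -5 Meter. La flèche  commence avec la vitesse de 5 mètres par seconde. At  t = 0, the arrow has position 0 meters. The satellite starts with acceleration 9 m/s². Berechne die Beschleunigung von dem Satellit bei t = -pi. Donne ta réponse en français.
Nous devons intégrer notre équation du jerk j(t) = -9·sin(t) 1 fois. En intégrant le jerk et en utilisant la condition initiale a(0) = 9, nous obtenons a(t) = 9·cos(t). En utilisant a(t) = 9·cos(t) et en substituant t = -pi, nous trouvons a = -9.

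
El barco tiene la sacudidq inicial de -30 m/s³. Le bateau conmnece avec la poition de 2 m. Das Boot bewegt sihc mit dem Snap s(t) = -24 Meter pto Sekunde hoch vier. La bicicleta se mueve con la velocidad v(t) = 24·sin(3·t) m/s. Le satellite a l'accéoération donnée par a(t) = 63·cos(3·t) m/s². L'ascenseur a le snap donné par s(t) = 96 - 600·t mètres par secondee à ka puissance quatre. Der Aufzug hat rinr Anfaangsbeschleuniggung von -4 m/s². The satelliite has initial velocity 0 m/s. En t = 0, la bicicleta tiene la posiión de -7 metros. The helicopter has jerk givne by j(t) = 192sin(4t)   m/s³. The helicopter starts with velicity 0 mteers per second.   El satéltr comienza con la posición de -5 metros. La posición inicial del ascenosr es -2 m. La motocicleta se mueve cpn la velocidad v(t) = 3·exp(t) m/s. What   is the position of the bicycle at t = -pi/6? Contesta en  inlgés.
Starting from velocity v(t) = 24·sin(3·t), we take 1 integral. Integrating velocity and using the initial condition x(0) = -7, we get x(t) = 1 - 8·cos(3·t). Using x(t) = 1 - 8·cos(3·t) and substituting t = -pi/6, we find x = 1.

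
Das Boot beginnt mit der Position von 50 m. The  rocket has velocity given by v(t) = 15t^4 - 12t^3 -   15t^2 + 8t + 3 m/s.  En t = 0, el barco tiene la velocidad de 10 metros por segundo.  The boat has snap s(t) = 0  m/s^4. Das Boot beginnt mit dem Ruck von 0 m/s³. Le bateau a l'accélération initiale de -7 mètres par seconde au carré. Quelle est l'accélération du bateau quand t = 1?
En partant du snap s(t) = 0, nous prenons 2 primitives. L'intégrale du snap est le jerk. En utilisant j(0) = 0, nous obtenons j(t) = 0. En prenant ∫j(t)dt et en appliquant a(0) = -7, nous trouvons a(t) = -7. Nous avons l'accélération a(t) = -7. En substituant t = 1: a(1) = -7.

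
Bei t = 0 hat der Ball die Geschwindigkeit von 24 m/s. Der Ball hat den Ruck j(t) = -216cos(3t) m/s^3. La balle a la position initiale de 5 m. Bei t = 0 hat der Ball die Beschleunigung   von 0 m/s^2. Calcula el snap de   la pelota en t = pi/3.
Para resolver esto, necesitamos tomar 1 derivada de nuestra ecuación de la sacudida j(t) = -216·cos(3·t). Tomando d/dt de j(t), encontramos s(t) = 648·sin(3·t). Tenemos el snap s(t) = 648·sin(3·t). Sustituyendo t = pi/3: s(pi/3) = 0.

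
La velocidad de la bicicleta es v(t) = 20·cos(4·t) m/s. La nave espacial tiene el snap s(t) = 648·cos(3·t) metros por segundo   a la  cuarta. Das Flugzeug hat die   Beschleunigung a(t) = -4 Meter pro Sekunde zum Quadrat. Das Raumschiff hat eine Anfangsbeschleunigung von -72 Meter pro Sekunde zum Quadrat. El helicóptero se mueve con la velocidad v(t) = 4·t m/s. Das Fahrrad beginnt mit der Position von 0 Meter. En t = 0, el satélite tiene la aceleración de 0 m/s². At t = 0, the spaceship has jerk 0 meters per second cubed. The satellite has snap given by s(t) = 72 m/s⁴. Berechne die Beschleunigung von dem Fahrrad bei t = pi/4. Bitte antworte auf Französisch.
En partant de la vitesse v(t) = 20·cos(4·t), nous prenons 1 dérivée. En prenant d/dt de v(t), nous trouvons a(t) = -80·sin(4·t). Nous avons l'accélération a(t) = -80·sin(4·t). En substituant t = pi/4: a(pi/4) = 0.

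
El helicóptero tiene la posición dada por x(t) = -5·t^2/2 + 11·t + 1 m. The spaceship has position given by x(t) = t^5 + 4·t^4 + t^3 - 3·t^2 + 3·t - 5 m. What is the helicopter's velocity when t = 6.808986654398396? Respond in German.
Um dies zu lösen, müssen wir 1 Ableitung unserer Gleichung für die Position x(t) = -5·t^2/2 + 11·t + 1 nehmen. Die Ableitung von der Position ergibt die Geschwindigkeit: v(t) = 11 - 5·t. Aus der Gleichung für die Geschwindigkeit v(t) = 11 - 5·t, setzen wir t = 6.808986654398396 ein und erhalten v = -23.0449332719920.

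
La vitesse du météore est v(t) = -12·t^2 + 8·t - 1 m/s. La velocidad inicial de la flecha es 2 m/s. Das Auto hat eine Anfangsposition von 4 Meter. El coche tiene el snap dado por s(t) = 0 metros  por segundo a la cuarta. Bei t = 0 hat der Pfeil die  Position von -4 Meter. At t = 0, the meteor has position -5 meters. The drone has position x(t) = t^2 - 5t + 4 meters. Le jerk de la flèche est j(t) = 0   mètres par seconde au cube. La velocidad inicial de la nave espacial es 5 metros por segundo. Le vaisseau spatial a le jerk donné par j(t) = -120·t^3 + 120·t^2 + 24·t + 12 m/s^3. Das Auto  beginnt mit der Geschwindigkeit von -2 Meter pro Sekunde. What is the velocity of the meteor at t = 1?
From the given velocity equation v(t) = -12·t^2 + 8·t - 1, we substitute t = 1 to get v = -5.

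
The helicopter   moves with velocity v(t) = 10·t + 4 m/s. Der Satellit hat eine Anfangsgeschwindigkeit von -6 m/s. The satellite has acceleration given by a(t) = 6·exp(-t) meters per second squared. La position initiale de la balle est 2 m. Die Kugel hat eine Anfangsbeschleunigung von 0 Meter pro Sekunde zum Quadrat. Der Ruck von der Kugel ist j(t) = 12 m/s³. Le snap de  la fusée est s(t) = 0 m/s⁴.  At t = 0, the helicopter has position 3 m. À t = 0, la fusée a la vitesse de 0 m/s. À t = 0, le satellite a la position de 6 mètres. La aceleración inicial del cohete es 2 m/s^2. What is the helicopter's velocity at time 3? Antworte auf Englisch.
We have velocity v(t) = 10·t + 4. Substituting t = 3: v(3) = 34.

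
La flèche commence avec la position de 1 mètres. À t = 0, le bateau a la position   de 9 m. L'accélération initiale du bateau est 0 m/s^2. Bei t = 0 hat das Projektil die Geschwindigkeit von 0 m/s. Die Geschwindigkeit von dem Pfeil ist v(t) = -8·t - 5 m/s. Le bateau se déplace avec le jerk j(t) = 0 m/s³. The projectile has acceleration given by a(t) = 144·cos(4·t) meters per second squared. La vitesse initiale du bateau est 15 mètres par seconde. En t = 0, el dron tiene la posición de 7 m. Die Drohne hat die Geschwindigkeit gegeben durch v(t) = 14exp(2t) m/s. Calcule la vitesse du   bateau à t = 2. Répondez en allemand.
Um dies zu lösen, müssen wir 2 Stammfunktionen unserer Gleichung für den Ruck j(t) = 0 finden. Die Stammfunktion von dem Ruck ist die Beschleunigung. Mit a(0) = 0 erhalten wir a(t) = 0. Die Stammfunktion von der Beschleunigung ist die Geschwindigkeit. Mit v(0) = 15 erhalten wir v(t) = 15. Mit v(t) = 15 und Einsetzen von t = 2, finden wir v = 15.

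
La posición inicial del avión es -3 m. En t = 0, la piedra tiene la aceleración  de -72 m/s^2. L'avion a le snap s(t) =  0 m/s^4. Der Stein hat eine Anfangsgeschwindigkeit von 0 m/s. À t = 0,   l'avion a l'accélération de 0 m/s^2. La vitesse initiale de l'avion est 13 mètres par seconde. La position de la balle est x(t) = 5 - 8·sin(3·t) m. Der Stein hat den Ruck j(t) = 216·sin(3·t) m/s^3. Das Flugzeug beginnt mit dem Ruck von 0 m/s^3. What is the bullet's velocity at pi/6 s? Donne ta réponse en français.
En partant de la position x(t) = 5 - 8·sin(3·t), nous prenons 1 dérivée. La dérivée de la position donne la vitesse: v(t) = -24·cos(3·t). De l'équation de la vitesse v(t) = -24·cos(3·t), nous substituons t = pi/6 pour obtenir v = 0.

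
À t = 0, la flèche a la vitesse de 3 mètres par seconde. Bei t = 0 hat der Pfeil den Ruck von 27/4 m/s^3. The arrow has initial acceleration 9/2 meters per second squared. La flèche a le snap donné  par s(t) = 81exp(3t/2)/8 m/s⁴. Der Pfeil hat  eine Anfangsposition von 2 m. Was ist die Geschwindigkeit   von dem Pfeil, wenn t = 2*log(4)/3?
Wir müssen unsere Gleichung für den Snap s(t) = 81·exp(3·t/2)/8 3-mal integrieren. Mit ∫s(t)dt und Anwendung von j(0) = 27/4, finden wir j(t) = 27·exp(3·t/2)/4. Die Stammfunktion von dem Ruck, mit a(0) = 9/2, ergibt die Beschleunigung: a(t) = 9·exp(3·t/2)/2. Die Stammfunktion von der Beschleunigung ist die Geschwindigkeit. Mit v(0) = 3 erhalten wir v(t) = 3·exp(3·t/2). Mit v(t) = 3·exp(3·t/2) und Einsetzen von t = 2*log(4)/3, finden wir v = 12.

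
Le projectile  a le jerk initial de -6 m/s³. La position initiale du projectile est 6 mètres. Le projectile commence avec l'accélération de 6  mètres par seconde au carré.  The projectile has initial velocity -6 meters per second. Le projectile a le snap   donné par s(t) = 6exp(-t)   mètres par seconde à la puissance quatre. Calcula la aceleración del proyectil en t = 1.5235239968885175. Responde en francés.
Pour résoudre ceci, nous devons prendre 2 primitives de notre équation du snap s(t) = 6·exp(-t). En intégrant le snap et en utilisant la condition initiale j(0) = -6, nous obtenons j(t) = -6·exp(-t). La primitive du jerk, avec a(0) = 6, donne l'accélération: a(t) = 6·exp(-t). De l'équation de l'accélération a(t) = 6·exp(-t), nous substituons t = 1.5235239968885175 pour obtenir a = 1.30765502035181.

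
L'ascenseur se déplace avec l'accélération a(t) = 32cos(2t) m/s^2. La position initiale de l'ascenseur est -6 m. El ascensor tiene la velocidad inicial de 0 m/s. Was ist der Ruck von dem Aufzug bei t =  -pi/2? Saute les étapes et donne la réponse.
j(-pi/2) = 0.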